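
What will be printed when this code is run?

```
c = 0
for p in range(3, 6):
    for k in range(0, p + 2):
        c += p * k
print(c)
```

p=3,k=0: c = 0+0 = 0
p=3,k=1: c = 0+3 = 3
p=3,k=2: c = 3+6 = 9
p=3,k=3: c = 9+9 = 18
p=3,k=4: c = 18+12 = 30
p=4,k=0: c = 30+0 = 30
p=4,k=1: c = 30+4 = 34
p=4,k=2: c = 34+8 = 42
p=4,k=3: c = 42+12 = 54
p=4,k=4: c = 54+16 = 70
p=4,k=5: c = 70+20 = 90
p=5,k=0: c = 90+0 = 90
p=5,k=1: c = 90+5 = 95
p=5,k=2: c = 95+10 = 105
p=5,k=3: c = 105+15 = 120
p=5,k=4: c = 120+20 = 140
p=5,k=5: c = 140+25 = 165
p=5,k=6: c = 165+30 = 195

195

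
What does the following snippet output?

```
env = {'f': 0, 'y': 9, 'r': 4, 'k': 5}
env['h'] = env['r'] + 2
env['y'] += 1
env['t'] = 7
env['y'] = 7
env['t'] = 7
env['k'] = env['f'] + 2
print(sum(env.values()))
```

env['h'] = env['r']+2 = 6 → {'f': 0, 'y': 9, 'r': 4, 'k': 5, 'h': 6}
env['y'] = 9+1 = 10 → {'f': 0, 'y': 10, 'r': 4, 'k': 5, 'h': 6}
env['t'] = 7 → {'f': 0, 'y': 10, 'r': 4, 'k': 5, 'h': 6, 't': 7}
env['y'] = 7 → {'f': 0, 'y': 7, 'r': 4, 'k': 5, 'h': 6, 't': 7}
env['t'] = 7 → {'f': 0, 'y': 7, 'r': 4, 'k': 5, 'h': 6, 't': 7}
env['k'] = env['f']+2 = 2 → {'f': 0, 'y': 7, 'r': 4, 'k': 2, 'h': 6, 't': 7}
sum of values = 26

26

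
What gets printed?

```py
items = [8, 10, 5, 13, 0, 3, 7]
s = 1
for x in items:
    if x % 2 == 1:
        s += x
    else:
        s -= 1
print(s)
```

26

x=8: not odd, s = 1-1 = 0
x=10: not odd, s = 0-1 = -1
x=5: odd, s = (-1)+5 = 4
x=13: odd, s = 4+13 = 17
x=0: not odd, s = 17-1 = 16
x=3: odd, s = 16+3 = 19
x=7: odd, s = 19+7 = 26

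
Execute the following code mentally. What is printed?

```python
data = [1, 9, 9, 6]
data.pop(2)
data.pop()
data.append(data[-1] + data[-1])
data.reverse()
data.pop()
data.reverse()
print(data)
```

pop(2) removes 9 → [1, 9, 6]
pop() removes 6 → [1, 9]
append data[-1]+data[-1] = 9+9 = 18 → [1, 9, 18]
reverse → [18, 9, 1]
pop() removes 1 → [18, 9]
reverse → [9, 18]

[9, 18]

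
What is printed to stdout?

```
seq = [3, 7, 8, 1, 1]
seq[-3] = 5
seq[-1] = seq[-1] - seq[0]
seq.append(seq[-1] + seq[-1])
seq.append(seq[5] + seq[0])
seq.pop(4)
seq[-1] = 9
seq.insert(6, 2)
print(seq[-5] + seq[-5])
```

seq[-3] = 5 → [3, 7, 5, 1, 1]
seq[-1] = seq[-1]-seq[0] = 1-3 = -2 → [3, 7, 5, 1, -2]
append seq[-1]+seq[-1] = (-2)+(-2) = -4 → [3, 7, 5, 1, -2, -4]
append seq[5]+seq[0] = (-4)+3 = -1 → [3, 7, 5, 1, -2, -4, -1]
pop(4) removes -2 → [3, 7, 5, 1, -4, -1]
seq[-1] = 9 → [3, 7, 5, 1, -4, 9]
insert 2 at 6 → [3, 7, 5, 1, -4, 9, 2]
seq[-5]+seq[-5] = 5+5 = 10

10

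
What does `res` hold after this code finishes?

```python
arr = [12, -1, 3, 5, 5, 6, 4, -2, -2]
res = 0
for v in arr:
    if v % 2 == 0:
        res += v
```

18

v=12: even, res = 0+12 = 12
v=-1: not even
v=3: not even
v=5: not even
v=5: not even
v=6: even, res = 12+6 = 18
v=4: even, res = 18+4 = 22
v=-2: even, res = 22+(-2) = 20
v=-2: even, res = 20+(-2) = 18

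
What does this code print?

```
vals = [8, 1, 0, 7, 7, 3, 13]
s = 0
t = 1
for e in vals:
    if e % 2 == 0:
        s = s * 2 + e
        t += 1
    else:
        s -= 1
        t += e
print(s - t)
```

-24

e=8: even, s = 0*2+8 = 8; t=2
e=1: not even, s = 8-1 = 7; t=3
e=0: even, s = 7*2+0 = 14; t=4
e=7: not even, s = 14-1 = 13; t=11
e=7: not even, s = 13-1 = 12; t=18
e=3: not even, s = 12-1 = 11; t=21
e=13: not even, s = 11-1 = 10; t=34
s-t = 10-34 = -24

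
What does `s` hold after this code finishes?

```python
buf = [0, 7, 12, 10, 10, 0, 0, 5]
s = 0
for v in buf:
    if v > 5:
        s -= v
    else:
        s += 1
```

v=0: not >5, s = 0+1 = 1
v=7: >5, s = 1-7 = -6
v=12: >5, s = (-6)-12 = -18
v=10: >5, s = (-18)-10 = -28
v=10: >5, s = (-28)-10 = -38
v=0: not >5, s = (-38)+1 = -37
v=0: not >5, s = (-37)+1 = -36
v=5: not >5, s = (-36)+1 = -35

-35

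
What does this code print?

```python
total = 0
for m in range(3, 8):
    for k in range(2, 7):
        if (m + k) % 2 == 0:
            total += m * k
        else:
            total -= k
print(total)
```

188

m=3,k=2: odd sum, total = 0-2 = -2
m=3,k=3: even sum, total = (-2)+9 = 7
m=3,k=4: odd sum, total = 7-4 = 3
m=3,k=5: even sum, total = 3+15 = 18
m=3,k=6: odd sum, total = 18-6 = 12
m=4,k=2: even sum, total = 12+8 = 20
m=4,k=3: odd sum, total = 20-3 = 17
m=4,k=4: even sum, total = 17+16 = 33
m=4,k=5: odd sum, total = 33-5 = 28
m=4,k=6: even sum, total = 28+24 = 52
m=5,k=2: odd sum, total = 52-2 = 50
m=5,k=3: even sum, total = 50+15 = 65
m=5,k=4: odd sum, total = 65-4 = 61
m=5,k=5: even sum, total = 61+25 = 86
m=5,k=6: odd sum, total = 86-6 = 80
m=6,k=2: even sum, total = 80+12 = 92
m=6,k=3: odd sum, total = 92-3 = 89
m=6,k=4: even sum, total = 89+24 = 113
m=6,k=5: odd sum, total = 113-5 = 108
m=6,k=6: even sum, total = 108+36 = 144
m=7,k=2: odd sum, total = 144-2 = 142
m=7,k=3: even sum, total = 142+21 = 163
m=7,k=4: odd sum, total = 163-4 = 159
m=7,k=5: even sum, total = 159+35 = 194
m=7,k=6: odd sum, total = 194-6 = 188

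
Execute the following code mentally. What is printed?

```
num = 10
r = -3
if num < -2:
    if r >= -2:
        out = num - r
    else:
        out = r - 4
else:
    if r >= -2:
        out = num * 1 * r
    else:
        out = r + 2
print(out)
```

num=10, r=-3
num < -2 is False; r >= -2 is False
→ out = r + 2 = -1

-1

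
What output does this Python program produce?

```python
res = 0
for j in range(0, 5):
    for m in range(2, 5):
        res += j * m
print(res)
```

j=0,m=2: res = 0+0 = 0
j=0,m=3: res = 0+0 = 0
j=0,m=4: res = 0+0 = 0
j=1,m=2: res = 0+2 = 2
j=1,m=3: res = 2+3 = 5
j=1,m=4: res = 5+4 = 9
j=2,m=2: res = 9+4 = 13
j=2,m=3: res = 13+6 = 19
j=2,m=4: res = 19+8 = 27
j=3,m=2: res = 27+6 = 33
j=3,m=3: res = 33+9 = 42
j=3,m=4: res = 42+12 = 54
j=4,m=2: res = 54+8 = 62
j=4,m=3: res = 62+12 = 74
j=4,m=4: res = 74+16 = 90

90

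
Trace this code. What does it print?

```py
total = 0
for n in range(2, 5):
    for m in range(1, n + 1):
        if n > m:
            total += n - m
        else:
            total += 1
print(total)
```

n=2,m=1: 2>1, total = 0+1 = 1
n=2,m=2: not 2>2, total = 1+1 = 2
n=3,m=1: 3>1, total = 2+2 = 4
n=3,m=2: 3>2, total = 4+1 = 5
n=3,m=3: not 3>3, total = 5+1 = 6
n=4,m=1: 4>1, total = 6+3 = 9
n=4,m=2: 4>2, total = 9+2 = 11
n=4,m=3: 4>3, total = 11+1 = 12
n=4,m=4: not 4>4, total = 12+1 = 13

13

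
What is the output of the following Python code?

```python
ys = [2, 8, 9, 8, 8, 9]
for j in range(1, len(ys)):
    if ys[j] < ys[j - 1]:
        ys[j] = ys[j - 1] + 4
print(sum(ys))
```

70

j=1: 8>=2, unchanged → [2, 8, 9, 8, 8, 9]
j=2: 9>=8, unchanged → [2, 8, 9, 8, 8, 9]
j=3: 8<9, ys[3] = 9+4 = 13 → [2, 8, 9, 13, 8, 9]
j=4: 8<13, ys[4] = 13+4 = 17 → [2, 8, 9, 13, 17, 9]
j=5: 9<17, ys[5] = 17+4 = 21 → [2, 8, 9, 13, 17, 21]
sum = 70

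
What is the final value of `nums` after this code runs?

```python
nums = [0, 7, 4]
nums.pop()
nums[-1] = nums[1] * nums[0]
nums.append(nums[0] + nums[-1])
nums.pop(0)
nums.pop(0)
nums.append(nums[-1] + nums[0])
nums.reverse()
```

[0, 0]

pop() removes 4 → [0, 7]
nums[-1] = nums[1]*nums[0] = 7*0 = 0 → [0, 0]
append nums[0]+nums[-1] = 0+0 = 0 → [0, 0, 0]
pop(0) removes 0 → [0, 0]
pop(0) removes 0 → [0]
append nums[-1]+nums[0] = 0+0 = 0 → [0, 0]
reverse → [0, 0]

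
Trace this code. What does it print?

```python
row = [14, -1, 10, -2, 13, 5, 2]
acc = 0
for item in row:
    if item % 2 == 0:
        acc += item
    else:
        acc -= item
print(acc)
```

item=14: even, acc = 0+14 = 14
item=-1: not even, acc = 14-(-1) = 15
item=10: even, acc = 15+10 = 25
item=-2: even, acc = 25+(-2) = 23
item=13: not even, acc = 23-13 = 10
item=5: not even, acc = 10-5 = 5
item=2: even, acc = 5+2 = 7

7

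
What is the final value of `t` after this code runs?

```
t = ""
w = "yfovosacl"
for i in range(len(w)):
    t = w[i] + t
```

i=0: prepend 'y' → 'y'
i=1: prepend 'f' → 'fy'
i=2: prepend 'o' → 'ofy'
i=3: prepend 'v' → 'vofy'
i=4: prepend 'o' → 'ovofy'
i=5: prepend 's' → 'sovofy'
i=6: prepend 'a' → 'asovofy'
i=7: prepend 'c' → 'casovofy'
i=8: prepend 'l' → 'lcasovofy'

'lcasovofy'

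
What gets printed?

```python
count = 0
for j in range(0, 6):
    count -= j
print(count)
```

-15

j=0: count = 0-0 = 0
j=1: count = 0-1 = -1
j=2: count = (-1)-2 = -3
j=3: count = (-3)-3 = -6
j=4: count = (-6)-4 = -10
j=5: count = (-10)-5 = -15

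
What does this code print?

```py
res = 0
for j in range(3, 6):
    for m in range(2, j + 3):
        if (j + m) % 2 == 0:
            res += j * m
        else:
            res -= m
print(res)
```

j=3,m=2: odd sum, res = 0-2 = -2
j=3,m=3: even sum, res = (-2)+9 = 7
j=3,m=4: odd sum, res = 7-4 = 3
j=3,m=5: even sum, res = 3+15 = 18
j=4,m=2: even sum, res = 18+8 = 26
j=4,m=3: odd sum, res = 26-3 = 23
j=4,m=4: even sum, res = 23+16 = 39
j=4,m=5: odd sum, res = 39-5 = 34
j=4,m=6: even sum, res = 34+24 = 58
j=5,m=2: odd sum, res = 58-2 = 56
j=5,m=3: even sum, res = 56+15 = 71
j=5,m=4: odd sum, res = 71-4 = 67
j=5,m=5: even sum, res = 67+25 = 92
j=5,m=6: odd sum, res = 92-6 = 86
j=5,m=7: even sum, res = 86+35 = 121

121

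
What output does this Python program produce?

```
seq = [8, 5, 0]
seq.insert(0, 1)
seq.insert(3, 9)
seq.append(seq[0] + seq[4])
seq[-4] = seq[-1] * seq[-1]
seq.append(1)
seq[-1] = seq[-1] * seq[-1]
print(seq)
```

[1, 8, 1, 9, 0, 1, 1]

insert 1 at 0 → [1, 8, 5, 0]
insert 9 at 3 → [1, 8, 5, 9, 0]
append seq[0]+seq[4] = 1+0 = 1 → [1, 8, 5, 9, 0, 1]
seq[-4] = seq[-1]*seq[-1] = 1*1 = 1 → [1, 8, 1, 9, 0, 1]
append 1 → [1, 8, 1, 9, 0, 1, 1]
seq[-1] = seq[-1]*seq[-1] = 1*1 = 1 → [1, 8, 1, 9, 0, 1, 1]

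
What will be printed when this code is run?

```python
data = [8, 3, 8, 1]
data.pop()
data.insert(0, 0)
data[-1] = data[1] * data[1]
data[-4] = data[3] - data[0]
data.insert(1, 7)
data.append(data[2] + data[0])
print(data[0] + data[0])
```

pop() removes 1 → [8, 3, 8]
insert 0 at 0 → [0, 8, 3, 8]
data[-1] = data[1]*data[1] = 8*8 = 64 → [0, 8, 3, 64]
data[-4] = data[3]-data[0] = 64-0 = 64 → [64, 8, 3, 64]
insert 7 at 1 → [64, 7, 8, 3, 64]
append data[2]+data[0] = 8+64 = 72 → [64, 7, 8, 3, 64, 72]
data[0]+data[0] = 64+64 = 128

128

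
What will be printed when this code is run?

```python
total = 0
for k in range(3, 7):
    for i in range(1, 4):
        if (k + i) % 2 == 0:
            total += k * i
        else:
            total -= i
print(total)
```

40

k=3,i=1: even sum, total = 0+3 = 3
k=3,i=2: odd sum, total = 3-2 = 1
k=3,i=3: even sum, total = 1+9 = 10
k=4,i=1: odd sum, total = 10-1 = 9
k=4,i=2: even sum, total = 9+8 = 17
k=4,i=3: odd sum, total = 17-3 = 14
k=5,i=1: even sum, total = 14+5 = 19
k=5,i=2: odd sum, total = 19-2 = 17
k=5,i=3: even sum, total = 17+15 = 32
k=6,i=1: odd sum, total = 32-1 = 31
k=6,i=2: even sum, total = 31+12 = 43
k=6,i=3: odd sum, total = 43-3 = 40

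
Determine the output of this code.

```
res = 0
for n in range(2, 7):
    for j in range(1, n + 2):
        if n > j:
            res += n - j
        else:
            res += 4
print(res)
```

75

n=2,j=1: 2>1, res = 0+1 = 1
n=2,j=2: not 2>2, res = 1+4 = 5
n=2,j=3: not 2>3, res = 5+4 = 9
n=3,j=1: 3>1, res = 9+2 = 11
n=3,j=2: 3>2, res = 11+1 = 12
n=3,j=3: not 3>3, res = 12+4 = 16
n=3,j=4: not 3>4, res = 16+4 = 20
n=4,j=1: 4>1, res = 20+3 = 23
n=4,j=2: 4>2, res = 23+2 = 25
n=4,j=3: 4>3, res = 25+1 = 26
n=4,j=4: not 4>4, res = 26+4 = 30
n=4,j=5: not 4>5, res = 30+4 = 34
n=5,j=1: 5>1, res = 34+4 = 38
n=5,j=2: 5>2, res = 38+3 = 41
n=5,j=3: 5>3, res = 41+2 = 43
n=5,j=4: 5>4, res = 43+1 = 44
n=5,j=5: not 5>5, res = 44+4 = 48
n=5,j=6: not 5>6, res = 48+4 = 52
n=6,j=1: 6>1, res = 52+5 = 57
n=6,j=2: 6>2, res = 57+4 = 61
n=6,j=3: 6>3, res = 61+3 = 64
n=6,j=4: 6>4, res = 64+2 = 66
n=6,j=5: 6>5, res = 66+1 = 67
n=6,j=6: not 6>6, res = 67+4 = 71
n=6,j=7: not 6>7, res = 71+4 = 75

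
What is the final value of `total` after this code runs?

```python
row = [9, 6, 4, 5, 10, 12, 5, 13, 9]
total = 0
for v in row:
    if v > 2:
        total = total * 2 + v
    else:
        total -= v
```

3799

v=9: >2, total = 0*2+9 = 9
v=6: >2, total = 9*2+6 = 24
v=4: >2, total = 24*2+4 = 52
v=5: >2, total = 52*2+5 = 109
v=10: >2, total = 109*2+10 = 228
v=12: >2, total = 228*2+12 = 468
v=5: >2, total = 468*2+5 = 941
v=13: >2, total = 941*2+13 = 1895
v=9: >2, total = 1895*2+9 = 3799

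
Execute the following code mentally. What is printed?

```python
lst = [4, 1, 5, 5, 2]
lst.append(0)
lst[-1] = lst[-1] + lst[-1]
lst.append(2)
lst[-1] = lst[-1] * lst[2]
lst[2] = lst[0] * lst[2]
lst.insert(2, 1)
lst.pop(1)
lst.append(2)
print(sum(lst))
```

append 0 → [4, 1, 5, 5, 2, 0]
lst[-1] = lst[-1]+lst[-1] = 0+0 = 0 → [4, 1, 5, 5, 2, 0]
append 2 → [4, 1, 5, 5, 2, 0, 2]
lst[-1] = lst[-1]*lst[2] = 2*5 = 10 → [4, 1, 5, 5, 2, 0, 10]
lst[2] = lst[0]*lst[2] = 4*5 = 20 → [4, 1, 20, 5, 2, 0, 10]
insert 1 at 2 → [4, 1, 1, 20, 5, 2, 0, 10]
pop(1) removes 1 → [4, 1, 20, 5, 2, 0, 10]
append 2 → [4, 1, 20, 5, 2, 0, 10, 2]
sum = 44

44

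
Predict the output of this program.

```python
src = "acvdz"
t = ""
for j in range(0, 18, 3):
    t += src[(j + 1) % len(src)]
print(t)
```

j=0: add src[1]='c' → 'c'
j=3: add src[4]='z' → 'cz'
j=6: add src[2]='v' → 'czv'
j=9: add src[0]='a' → 'czva'
j=12: add src[3]='d' → 'czvad'
j=15: add src[1]='c' → 'czvadc'

czvadc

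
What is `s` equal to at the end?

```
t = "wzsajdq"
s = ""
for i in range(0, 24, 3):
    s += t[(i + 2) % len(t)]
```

'sdzjwaqs'

i=0: add t[2]='s' → 's'
i=3: add t[5]='d' → 'sd'
i=6: add t[1]='z' → 'sdz'
i=9: add t[4]='j' → 'sdzj'
i=12: add t[0]='w' → 'sdzjw'
i=15: add t[3]='a' → 'sdzjwa'
i=18: add t[6]='q' → 'sdzjwaq'
i=21: add t[2]='s' → 'sdzjwaqs'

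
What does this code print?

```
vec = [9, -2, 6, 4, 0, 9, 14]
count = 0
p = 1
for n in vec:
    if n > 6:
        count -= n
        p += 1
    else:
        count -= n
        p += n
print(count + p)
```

n=9: >6, count = 0-9 = -9; p=2
n=-2: not >6, count = (-9)-(-2) = -7; p=0
n=6: not >6, count = (-7)-6 = -13; p=6
n=4: not >6, count = (-13)-4 = -17; p=10
n=0: not >6, count = (-17)-0 = -17; p=10
n=9: >6, count = (-17)-9 = -26; p=11
n=14: >6, count = (-26)-14 = -40; p=12
count+p = (-40)+12 = -28

-28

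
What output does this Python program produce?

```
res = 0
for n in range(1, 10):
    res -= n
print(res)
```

n=1: res = 0-1 = -1
n=2: res = (-1)-2 = -3
n=3: res = (-3)-3 = -6
n=4: res = (-6)-4 = -10
n=5: res = (-10)-5 = -15
n=6: res = (-15)-6 = -21
n=7: res = (-21)-7 = -28
n=8: res = (-28)-8 = -36
n=9: res = (-36)-9 = -45

-45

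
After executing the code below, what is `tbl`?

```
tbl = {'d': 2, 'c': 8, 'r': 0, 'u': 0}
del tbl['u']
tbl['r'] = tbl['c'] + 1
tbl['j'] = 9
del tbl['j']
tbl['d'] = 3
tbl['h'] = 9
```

del 'u' → {'d': 2, 'c': 8, 'r': 0}
tbl['r'] = tbl['c']+1 = 9 → {'d': 2, 'c': 8, 'r': 9}
tbl['j'] = 9 → {'d': 2, 'c': 8, 'r': 9, 'j': 9}
del 'j' → {'d': 2, 'c': 8, 'r': 9}
tbl['d'] = 3 → {'d': 3, 'c': 8, 'r': 9}
tbl['h'] = 9 → {'d': 3, 'c': 8, 'r': 9, 'h': 9}

{'d': 3, 'c': 8, 'r': 9, 'h': 9}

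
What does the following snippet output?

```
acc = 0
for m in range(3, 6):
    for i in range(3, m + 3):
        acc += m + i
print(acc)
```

105

m=3,i=3: acc = 0+6 = 6
m=3,i=4: acc = 6+7 = 13
m=3,i=5: acc = 13+8 = 21
m=4,i=3: acc = 21+7 = 28
m=4,i=4: acc = 28+8 = 36
m=4,i=5: acc = 36+9 = 45
m=4,i=6: acc = 45+10 = 55
m=5,i=3: acc = 55+8 = 63
m=5,i=4: acc = 63+9 = 72
m=5,i=5: acc = 72+10 = 82
m=5,i=6: acc = 82+11 = 93
m=5,i=7: acc = 93+12 = 105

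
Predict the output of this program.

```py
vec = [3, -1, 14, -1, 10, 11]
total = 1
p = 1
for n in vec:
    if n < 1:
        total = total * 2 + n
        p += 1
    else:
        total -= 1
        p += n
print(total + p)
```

n=3: not <1, total = 1-1 = 0; p=4
n=-1: <1, total = 0*2+(-1) = -1; p=5
n=14: not <1, total = (-1)-1 = -2; p=19
n=-1: <1, total = (-2)*2+(-1) = -5; p=20
n=10: not <1, total = (-5)-1 = -6; p=30
n=11: not <1, total = (-6)-1 = -7; p=41
total+p = (-7)+41 = 34

34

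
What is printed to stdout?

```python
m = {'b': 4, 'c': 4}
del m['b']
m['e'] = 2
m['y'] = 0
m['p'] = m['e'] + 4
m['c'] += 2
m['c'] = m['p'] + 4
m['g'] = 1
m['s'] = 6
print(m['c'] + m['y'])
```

10

del 'b' → {'c': 4}
m['e'] = 2 → {'c': 4, 'e': 2}
m['y'] = 0 → {'c': 4, 'e': 2, 'y': 0}
m['p'] = m['e']+4 = 6 → {'c': 4, 'e': 2, 'y': 0, 'p': 6}
m['c'] = 4+2 = 6 → {'c': 6, 'e': 2, 'y': 0, 'p': 6}
m['c'] = m['p']+4 = 10 → {'c': 10, 'e': 2, 'y': 0, 'p': 6}
m['g'] = 1 → {'c': 10, 'e': 2, 'y': 0, 'p': 6, 'g': 1}
m['s'] = 6 → {'c': 10, 'e': 2, 'y': 0, 'p': 6, 'g': 1, 's': 6}
m['c']+m['y'] = 10+0 = 10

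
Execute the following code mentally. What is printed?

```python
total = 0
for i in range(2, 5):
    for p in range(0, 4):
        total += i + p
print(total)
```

54

i=2,p=0: total = 0+2 = 2
i=2,p=1: total = 2+3 = 5
i=2,p=2: total = 5+4 = 9
i=2,p=3: total = 9+5 = 14
i=3,p=0: total = 14+3 = 17
i=3,p=1: total = 17+4 = 21
i=3,p=2: total = 21+5 = 26
i=3,p=3: total = 26+6 = 32
i=4,p=0: total = 32+4 = 36
i=4,p=1: total = 36+5 = 41
i=4,p=2: total = 41+6 = 47
i=4,p=3: total = 47+7 = 54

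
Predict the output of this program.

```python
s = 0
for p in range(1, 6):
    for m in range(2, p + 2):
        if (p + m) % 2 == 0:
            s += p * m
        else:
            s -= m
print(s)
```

p=1,m=2: odd sum, s = 0-2 = -2
p=2,m=2: even sum, s = (-2)+4 = 2
p=2,m=3: odd sum, s = 2-3 = -1
p=3,m=2: odd sum, s = (-1)-2 = -3
p=3,m=3: even sum, s = (-3)+9 = 6
p=3,m=4: odd sum, s = 6-4 = 2
p=4,m=2: even sum, s = 2+8 = 10
p=4,m=3: odd sum, s = 10-3 = 7
p=4,m=4: even sum, s = 7+16 = 23
p=4,m=5: odd sum, s = 23-5 = 18
p=5,m=2: odd sum, s = 18-2 = 16
p=5,m=3: even sum, s = 16+15 = 31
p=5,m=4: odd sum, s = 31-4 = 27
p=5,m=5: even sum, s = 27+25 = 52
p=5,m=6: odd sum, s = 52-6 = 46

46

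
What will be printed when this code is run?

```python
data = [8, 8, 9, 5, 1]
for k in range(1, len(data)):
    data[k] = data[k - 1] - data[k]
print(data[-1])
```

k=1: data[1] = 8-8 = 0 → [8, 0, 9, 5, 1]
k=2: data[2] = 0-9 = -9 → [8, 0, -9, 5, 1]
k=3: data[3] = (-9)-5 = -14 → [8, 0, -9, -14, 1]
k=4: data[4] = (-14)-1 = -15 → [8, 0, -9, -14, -15]

-15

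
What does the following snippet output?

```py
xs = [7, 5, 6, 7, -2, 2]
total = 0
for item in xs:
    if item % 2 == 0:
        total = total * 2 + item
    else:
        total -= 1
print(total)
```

2

item=7: not even, total = 0-1 = -1
item=5: not even, total = (-1)-1 = -2
item=6: even, total = (-2)*2+6 = 2
item=7: not even, total = 2-1 = 1
item=-2: even, total = 1*2+(-2) = 0
item=2: even, total = 0*2+2 = 2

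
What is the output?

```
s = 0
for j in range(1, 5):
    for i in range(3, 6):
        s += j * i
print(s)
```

120

j=1,i=3: s = 0+3 = 3
j=1,i=4: s = 3+4 = 7
j=1,i=5: s = 7+5 = 12
j=2,i=3: s = 12+6 = 18
j=2,i=4: s = 18+8 = 26
j=2,i=5: s = 26+10 = 36
j=3,i=3: s = 36+9 = 45
j=3,i=4: s = 45+12 = 57
j=3,i=5: s = 57+15 = 72
j=4,i=3: s = 72+12 = 84
j=4,i=4: s = 84+16 = 100
j=4,i=5: s = 100+20 = 120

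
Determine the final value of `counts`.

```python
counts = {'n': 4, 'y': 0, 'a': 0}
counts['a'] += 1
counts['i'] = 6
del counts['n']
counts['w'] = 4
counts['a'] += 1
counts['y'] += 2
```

{'y': 2, 'a': 2, 'i': 6, 'w': 4}

counts['a'] = 0+1 = 1 → {'n': 4, 'y': 0, 'a': 1}
counts['i'] = 6 → {'n': 4, 'y': 0, 'a': 1, 'i': 6}
del 'n' → {'y': 0, 'a': 1, 'i': 6}
counts['w'] = 4 → {'y': 0, 'a': 1, 'i': 6, 'w': 4}
counts['a'] = 1+1 = 2 → {'y': 0, 'a': 2, 'i': 6, 'w': 4}
counts['y'] = 0+2 = 2 → {'y': 2, 'a': 2, 'i': 6, 'w': 4}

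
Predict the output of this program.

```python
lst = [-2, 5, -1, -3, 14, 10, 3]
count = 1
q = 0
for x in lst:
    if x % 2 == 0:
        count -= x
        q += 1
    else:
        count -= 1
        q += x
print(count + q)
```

-18

x=-2: even, count = 1-(-2) = 3; q=1
x=5: not even, count = 3-1 = 2; q=6
x=-1: not even, count = 2-1 = 1; q=5
x=-3: not even, count = 1-1 = 0; q=2
x=14: even, count = 0-14 = -14; q=3
x=10: even, count = (-14)-10 = -24; q=4
x=3: not even, count = (-24)-1 = -25; q=7
count+q = (-25)+7 = -18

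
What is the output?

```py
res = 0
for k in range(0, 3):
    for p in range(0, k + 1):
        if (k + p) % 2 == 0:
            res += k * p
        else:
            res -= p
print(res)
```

k=0,p=0: even sum, res = 0+0 = 0
k=1,p=0: odd sum, res = 0-0 = 0
k=1,p=1: even sum, res = 0+1 = 1
k=2,p=0: even sum, res = 1+0 = 1
k=2,p=1: odd sum, res = 1-1 = 0
k=2,p=2: even sum, res = 0+4 = 4

4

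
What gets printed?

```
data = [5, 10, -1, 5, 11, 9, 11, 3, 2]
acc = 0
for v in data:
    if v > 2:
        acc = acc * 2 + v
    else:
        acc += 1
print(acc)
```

902

v=5: >2, acc = 0*2+5 = 5
v=10: >2, acc = 5*2+10 = 20
v=-1: not >2, acc = 20+1 = 21
v=5: >2, acc = 21*2+5 = 47
v=11: >2, acc = 47*2+11 = 105
v=9: >2, acc = 105*2+9 = 219
v=11: >2, acc = 219*2+11 = 449
v=3: >2, acc = 449*2+3 = 901
v=2: not >2, acc = 901+1 = 902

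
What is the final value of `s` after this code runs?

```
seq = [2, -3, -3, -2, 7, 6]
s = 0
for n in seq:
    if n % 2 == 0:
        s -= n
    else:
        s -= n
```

n=2: even, s = 0-2 = -2
n=-3: not even, s = (-2)-(-3) = 1
n=-3: not even, s = 1-(-3) = 4
n=-2: even, s = 4-(-2) = 6
n=7: not even, s = 6-7 = -1
n=6: even, s = (-1)-6 = -7

-7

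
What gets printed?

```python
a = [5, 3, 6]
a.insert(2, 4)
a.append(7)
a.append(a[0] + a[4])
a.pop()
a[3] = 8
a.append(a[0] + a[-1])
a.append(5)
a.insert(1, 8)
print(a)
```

insert 4 at 2 → [5, 3, 4, 6]
append 7 → [5, 3, 4, 6, 7]
append a[0]+a[4] = 5+7 = 12 → [5, 3, 4, 6, 7, 12]
pop() removes 12 → [5, 3, 4, 6, 7]
a[3] = 8 → [5, 3, 4, 8, 7]
append a[0]+a[-1] = 5+7 = 12 → [5, 3, 4, 8, 7, 12]
append 5 → [5, 3, 4, 8, 7, 12, 5]
insert 8 at 1 → [5, 8, 3, 4, 8, 7, 12, 5]

[5, 8, 3, 4, 8, 7, 12, 5]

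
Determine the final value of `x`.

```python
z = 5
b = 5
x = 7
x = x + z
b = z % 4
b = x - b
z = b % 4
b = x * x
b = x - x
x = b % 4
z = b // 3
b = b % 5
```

0

x = 7+5 = 12
b = 5%4 = 1
b = 12-1 = 11
z = 11%4 = 3
b = 12*12 = 144
b = 12-12 = 0
x = 0%4 = 0
z = 0//3 = 0
b = 0%5 = 0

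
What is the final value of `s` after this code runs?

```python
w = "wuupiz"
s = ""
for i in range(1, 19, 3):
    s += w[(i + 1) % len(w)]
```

'uzuzuz'

i=1: add w[2]='u' → 'u'
i=4: add w[5]='z' → 'uz'
i=7: add w[2]='u' → 'uzu'
i=10: add w[5]='z' → 'uzuz'
i=13: add w[2]='u' → 'uzuzu'
i=16: add w[5]='z' → 'uzuzuz'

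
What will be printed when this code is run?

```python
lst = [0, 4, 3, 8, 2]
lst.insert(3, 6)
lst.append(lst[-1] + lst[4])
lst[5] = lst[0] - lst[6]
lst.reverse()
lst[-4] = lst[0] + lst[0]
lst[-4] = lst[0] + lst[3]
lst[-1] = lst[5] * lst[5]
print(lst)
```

insert 6 at 3 → [0, 4, 3, 6, 8, 2]
append lst[-1]+lst[4] = 2+8 = 10 → [0, 4, 3, 6, 8, 2, 10]
lst[5] = lst[0]-lst[6] = 0-10 = -10 → [0, 4, 3, 6, 8, -10, 10]
reverse → [10, -10, 8, 6, 3, 4, 0]
lst[-4] = lst[0]+lst[0] = 10+10 = 20 → [10, -10, 8, 20, 3, 4, 0]
lst[-4] = lst[0]+lst[3] = 10+20 = 30 → [10, -10, 8, 30, 3, 4, 0]
lst[-1] = lst[5]*lst[5] = 4*4 = 16 → [10, -10, 8, 30, 3, 4, 16]

[10, -10, 8, 30, 3, 4, 16]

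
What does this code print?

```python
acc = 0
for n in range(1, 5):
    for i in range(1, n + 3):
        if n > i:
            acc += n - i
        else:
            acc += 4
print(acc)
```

58

n=1,i=1: not 1>1, acc = 0+4 = 4
n=1,i=2: not 1>2, acc = 4+4 = 8
n=1,i=3: not 1>3, acc = 8+4 = 12
n=2,i=1: 2>1, acc = 12+1 = 13
n=2,i=2: not 2>2, acc = 13+4 = 17
n=2,i=3: not 2>3, acc = 17+4 = 21
n=2,i=4: not 2>4, acc = 21+4 = 25
n=3,i=1: 3>1, acc = 25+2 = 27
n=3,i=2: 3>2, acc = 27+1 = 28
n=3,i=3: not 3>3, acc = 28+4 = 32
n=3,i=4: not 3>4, acc = 32+4 = 36
n=3,i=5: not 3>5, acc = 36+4 = 40
n=4,i=1: 4>1, acc = 40+3 = 43
n=4,i=2: 4>2, acc = 43+2 = 45
n=4,i=3: 4>3, acc = 45+1 = 46
n=4,i=4: not 4>4, acc = 46+4 = 50
n=4,i=5: not 4>5, acc = 50+4 = 54
n=4,i=6: not 4>6, acc = 54+4 = 58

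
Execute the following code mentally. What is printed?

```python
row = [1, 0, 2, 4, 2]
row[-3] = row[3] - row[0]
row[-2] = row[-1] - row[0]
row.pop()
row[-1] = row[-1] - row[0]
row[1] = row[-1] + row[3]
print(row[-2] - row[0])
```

row[-3] = row[3]-row[0] = 4-1 = 3 → [1, 0, 3, 4, 2]
row[-2] = row[-1]-row[0] = 2-1 = 1 → [1, 0, 3, 1, 2]
pop() removes 2 → [1, 0, 3, 1]
row[-1] = row[-1]-row[0] = 1-1 = 0 → [1, 0, 3, 0]
row[1] = row[-1]+row[3] = 0+0 = 0 → [1, 0, 3, 0]
row[-2]-row[0] = 3-1 = 2

2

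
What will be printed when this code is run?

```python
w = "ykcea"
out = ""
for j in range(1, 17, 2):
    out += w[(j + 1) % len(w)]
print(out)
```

cakeycak

j=1: add w[2]='c' → 'c'
j=3: add w[4]='a' → 'ca'
j=5: add w[1]='k' → 'cak'
j=7: add w[3]='e' → 'cake'
j=9: add w[0]='y' → 'cakey'
j=11: add w[2]='c' → 'cakeyc'
j=13: add w[4]='a' → 'cakeyca'
j=15: add w[1]='k' → 'cakeycak'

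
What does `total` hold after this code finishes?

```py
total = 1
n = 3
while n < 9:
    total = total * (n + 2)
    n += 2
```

n=3: total = 1*5 = 5
n=5: total = 5*7 = 35
n=7: total = 35*9 = 315

315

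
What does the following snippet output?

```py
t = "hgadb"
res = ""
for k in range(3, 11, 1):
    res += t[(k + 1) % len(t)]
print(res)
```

k=3: add t[4]='b' → 'b'
k=4: add t[0]='h' → 'bh'
k=5: add t[1]='g' → 'bhg'
k=6: add t[2]='a' → 'bhga'
k=7: add t[3]='d' → 'bhgad'
k=8: add t[4]='b' → 'bhgadb'
k=9: add t[0]='h' → 'bhgadbh'
k=10: add t[1]='g' → 'bhgadbhg'

bhgadbhg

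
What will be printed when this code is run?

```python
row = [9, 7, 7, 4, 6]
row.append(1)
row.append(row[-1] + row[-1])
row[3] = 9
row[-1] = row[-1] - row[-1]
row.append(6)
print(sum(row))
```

append 1 → [9, 7, 7, 4, 6, 1]
append row[-1]+row[-1] = 1+1 = 2 → [9, 7, 7, 4, 6, 1, 2]
row[3] = 9 → [9, 7, 7, 9, 6, 1, 2]
row[-1] = row[-1]-row[-1] = 2-2 = 0 → [9, 7, 7, 9, 6, 1, 0]
append 6 → [9, 7, 7, 9, 6, 1, 0, 6]
sum = 45

45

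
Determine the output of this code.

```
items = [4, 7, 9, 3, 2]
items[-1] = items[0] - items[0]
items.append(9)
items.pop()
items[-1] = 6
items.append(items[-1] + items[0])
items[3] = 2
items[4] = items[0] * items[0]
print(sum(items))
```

items[-1] = items[0]-items[0] = 4-4 = 0 → [4, 7, 9, 3, 0]
append 9 → [4, 7, 9, 3, 0, 9]
pop() removes 9 → [4, 7, 9, 3, 0]
items[-1] = 6 → [4, 7, 9, 3, 6]
append items[-1]+items[0] = 6+4 = 10 → [4, 7, 9, 3, 6, 10]
items[3] = 2 → [4, 7, 9, 2, 6, 10]
items[4] = items[0]*items[0] = 4*4 = 16 → [4, 7, 9, 2, 16, 10]
sum = 48

48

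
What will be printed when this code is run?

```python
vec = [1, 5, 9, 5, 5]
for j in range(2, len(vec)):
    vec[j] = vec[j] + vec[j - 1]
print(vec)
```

[1, 5, 14, 19, 24]

j=2: vec[2] = 9+5 = 14 → [1, 5, 14, 5, 5]
j=3: vec[3] = 5+14 = 19 → [1, 5, 14, 19, 5]
j=4: vec[4] = 5+19 = 24 → [1, 5, 14, 19, 24]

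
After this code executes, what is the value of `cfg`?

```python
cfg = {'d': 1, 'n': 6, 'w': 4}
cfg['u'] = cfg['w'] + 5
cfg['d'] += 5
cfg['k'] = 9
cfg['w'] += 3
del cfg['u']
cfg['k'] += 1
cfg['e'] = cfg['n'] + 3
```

cfg['u'] = cfg['w']+5 = 9 → {'d': 1, 'n': 6, 'w': 4, 'u': 9}
cfg['d'] = 1+5 = 6 → {'d': 6, 'n': 6, 'w': 4, 'u': 9}
cfg['k'] = 9 → {'d': 6, 'n': 6, 'w': 4, 'u': 9, 'k': 9}
cfg['w'] = 4+3 = 7 → {'d': 6, 'n': 6, 'w': 7, 'u': 9, 'k': 9}
del 'u' → {'d': 6, 'n': 6, 'w': 7, 'k': 9}
cfg['k'] = 9+1 = 10 → {'d': 6, 'n': 6, 'w': 7, 'k': 10}
cfg['e'] = cfg['n']+3 = 9 → {'d': 6, 'n': 6, 'w': 7, 'k': 10, 'e': 9}

{'d': 6, 'n': 6, 'w': 7, 'k': 10, 'e': 9}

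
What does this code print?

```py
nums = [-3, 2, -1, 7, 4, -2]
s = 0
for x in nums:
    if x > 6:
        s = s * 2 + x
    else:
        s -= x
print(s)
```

9

x=-3: not >6, s = 0-(-3) = 3
x=2: not >6, s = 3-2 = 1
x=-1: not >6, s = 1-(-1) = 2
x=7: >6, s = 2*2+7 = 11
x=4: not >6, s = 11-4 = 7
x=-2: not >6, s = 7-(-2) = 9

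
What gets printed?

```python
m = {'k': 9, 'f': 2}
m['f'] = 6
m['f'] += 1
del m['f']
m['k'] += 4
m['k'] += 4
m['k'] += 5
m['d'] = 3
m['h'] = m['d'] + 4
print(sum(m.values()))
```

m['f'] = 6 → {'k': 9, 'f': 6}
m['f'] = 6+1 = 7 → {'k': 9, 'f': 7}
del 'f' → {'k': 9}
m['k'] = 9+4 = 13 → {'k': 13}
m['k'] = 13+4 = 17 → {'k': 17}
m['k'] = 17+5 = 22 → {'k': 22}
m['d'] = 3 → {'k': 22, 'd': 3}
m['h'] = m['d']+4 = 7 → {'k': 22, 'd': 3, 'h': 7}
sum of values = 32

32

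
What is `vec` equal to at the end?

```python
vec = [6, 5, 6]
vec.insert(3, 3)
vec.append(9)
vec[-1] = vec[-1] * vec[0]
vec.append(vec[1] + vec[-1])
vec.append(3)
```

[6, 5, 6, 3, 54, 59, 3]

insert 3 at 3 → [6, 5, 6, 3]
append 9 → [6, 5, 6, 3, 9]
vec[-1] = vec[-1]*vec[0] = 9*6 = 54 → [6, 5, 6, 3, 54]
append vec[1]+vec[-1] = 5+54 = 59 → [6, 5, 6, 3, 54, 59]
append 3 → [6, 5, 6, 3, 54, 59, 3]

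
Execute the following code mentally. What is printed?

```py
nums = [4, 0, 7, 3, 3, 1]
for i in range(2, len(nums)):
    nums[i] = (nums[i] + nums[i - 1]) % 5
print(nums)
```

[4, 0, 2, 0, 3, 4]

i=2: nums[2] = (7+0)%5 = 2 → [4, 0, 2, 3, 3, 1]
i=3: nums[3] = (3+2)%5 = 0 → [4, 0, 2, 0, 3, 1]
i=4: nums[4] = (3+0)%5 = 3 → [4, 0, 2, 0, 3, 1]
i=5: nums[5] = (1+3)%5 = 4 → [4, 0, 2, 0, 3, 4]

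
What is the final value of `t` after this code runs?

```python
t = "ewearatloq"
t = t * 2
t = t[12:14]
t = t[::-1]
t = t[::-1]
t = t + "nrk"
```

repeat ×2 → 'ewearatloqewearatloq'
slice [12:14] → 'ea'
reverse → 'ae'
reverse → 'ea'
+ 'nrk' → 'eanrk'

'eanrk'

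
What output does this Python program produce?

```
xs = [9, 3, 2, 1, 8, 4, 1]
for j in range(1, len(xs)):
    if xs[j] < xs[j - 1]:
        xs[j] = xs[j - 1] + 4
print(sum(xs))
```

147

j=1: 3<9, xs[1] = 9+4 = 13 → [9, 13, 2, 1, 8, 4, 1]
j=2: 2<13, xs[2] = 13+4 = 17 → [9, 13, 17, 1, 8, 4, 1]
j=3: 1<17, xs[3] = 17+4 = 21 → [9, 13, 17, 21, 8, 4, 1]
j=4: 8<21, xs[4] = 21+4 = 25 → [9, 13, 17, 21, 25, 4, 1]
j=5: 4<25, xs[5] = 25+4 = 29 → [9, 13, 17, 21, 25, 29, 1]
j=6: 1<29, xs[6] = 29+4 = 33 → [9, 13, 17, 21, 25, 29, 33]
sum = 147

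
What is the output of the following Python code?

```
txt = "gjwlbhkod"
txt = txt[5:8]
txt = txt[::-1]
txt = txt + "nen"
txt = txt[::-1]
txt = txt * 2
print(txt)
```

nenhkonenhko

slice [5:8] → 'hko'
reverse → 'okh'
+ 'nen' → 'okhnen'
reverse → 'nenhko'
repeat ×2 → 'nenhkonenhko'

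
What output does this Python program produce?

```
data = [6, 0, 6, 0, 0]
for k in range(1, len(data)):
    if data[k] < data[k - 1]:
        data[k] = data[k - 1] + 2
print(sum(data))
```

50

k=1: 0<6, data[1] = 6+2 = 8 → [6, 8, 6, 0, 0]
k=2: 6<8, data[2] = 8+2 = 10 → [6, 8, 10, 0, 0]
k=3: 0<10, data[3] = 10+2 = 12 → [6, 8, 10, 12, 0]
k=4: 0<12, data[4] = 12+2 = 14 → [6, 8, 10, 12, 14]
sum = 50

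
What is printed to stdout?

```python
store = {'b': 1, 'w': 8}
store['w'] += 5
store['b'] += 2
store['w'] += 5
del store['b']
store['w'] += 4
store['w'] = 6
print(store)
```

{'w': 6}

store['w'] = 8+5 = 13 → {'b': 1, 'w': 13}
store['b'] = 1+2 = 3 → {'b': 3, 'w': 13}
store['w'] = 13+5 = 18 → {'b': 3, 'w': 18}
del 'b' → {'w': 18}
store['w'] = 18+4 = 22 → {'w': 22}
store['w'] = 6 → {'w': 6}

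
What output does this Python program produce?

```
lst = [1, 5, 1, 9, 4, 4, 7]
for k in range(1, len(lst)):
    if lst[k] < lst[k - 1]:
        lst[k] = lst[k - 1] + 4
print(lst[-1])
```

21

k=1: 5>=1, unchanged → [1, 5, 1, 9, 4, 4, 7]
k=2: 1<5, lst[2] = 5+4 = 9 → [1, 5, 9, 9, 4, 4, 7]
k=3: 9>=9, unchanged → [1, 5, 9, 9, 4, 4, 7]
k=4: 4<9, lst[4] = 9+4 = 13 → [1, 5, 9, 9, 13, 4, 7]
k=5: 4<13, lst[5] = 13+4 = 17 → [1, 5, 9, 9, 13, 17, 7]
k=6: 7<17, lst[6] = 17+4 = 21 → [1, 5, 9, 9, 13, 17, 21]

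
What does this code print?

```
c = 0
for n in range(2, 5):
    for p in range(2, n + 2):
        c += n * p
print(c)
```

n=2,p=2: c = 0+4 = 4
n=2,p=3: c = 4+6 = 10
n=3,p=2: c = 10+6 = 16
n=3,p=3: c = 16+9 = 25
n=3,p=4: c = 25+12 = 37
n=4,p=2: c = 37+8 = 45
n=4,p=3: c = 45+12 = 57
n=4,p=4: c = 57+16 = 73
n=4,p=5: c = 73+20 = 93

93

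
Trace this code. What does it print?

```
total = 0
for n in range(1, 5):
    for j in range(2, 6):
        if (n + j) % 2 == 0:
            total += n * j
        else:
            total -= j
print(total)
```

n=1,j=2: odd sum, total = 0-2 = -2
n=1,j=3: even sum, total = (-2)+3 = 1
n=1,j=4: odd sum, total = 1-4 = -3
n=1,j=5: even sum, total = (-3)+5 = 2
n=2,j=2: even sum, total = 2+4 = 6
n=2,j=3: odd sum, total = 6-3 = 3
n=2,j=4: even sum, total = 3+8 = 11
n=2,j=5: odd sum, total = 11-5 = 6
n=3,j=2: odd sum, total = 6-2 = 4
n=3,j=3: even sum, total = 4+9 = 13
n=3,j=4: odd sum, total = 13-4 = 9
n=3,j=5: even sum, total = 9+15 = 24
n=4,j=2: even sum, total = 24+8 = 32
n=4,j=3: odd sum, total = 32-3 = 29
n=4,j=4: even sum, total = 29+16 = 45
n=4,j=5: odd sum, total = 45-5 = 40

40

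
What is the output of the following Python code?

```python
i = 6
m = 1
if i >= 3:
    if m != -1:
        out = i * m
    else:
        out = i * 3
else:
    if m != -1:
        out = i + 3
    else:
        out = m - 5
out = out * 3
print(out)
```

i=6, m=1
i >= 3 is True; m != -1 is True
→ out = i * m = 6
out = 6*3 = 18

18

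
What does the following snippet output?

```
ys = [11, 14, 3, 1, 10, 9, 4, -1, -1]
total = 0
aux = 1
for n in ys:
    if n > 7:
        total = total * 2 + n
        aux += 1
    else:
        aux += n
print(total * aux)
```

n=11: >7, total = 0*2+11 = 11; aux=2
n=14: >7, total = 11*2+14 = 36; aux=3
n=3: not >7; aux=6
n=1: not >7; aux=7
n=10: >7, total = 36*2+10 = 82; aux=8
n=9: >7, total = 82*2+9 = 173; aux=9
n=4: not >7; aux=13
n=-1: not >7; aux=12
n=-1: not >7; aux=11
total*aux = 173*11 = 1903

1903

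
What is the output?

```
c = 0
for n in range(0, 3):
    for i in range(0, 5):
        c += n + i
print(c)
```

45

n=0,i=0: c = 0+0 = 0
n=0,i=1: c = 0+1 = 1
n=0,i=2: c = 1+2 = 3
n=0,i=3: c = 3+3 = 6
n=0,i=4: c = 6+4 = 10
n=1,i=0: c = 10+1 = 11
n=1,i=1: c = 11+2 = 13
n=1,i=2: c = 13+3 = 16
n=1,i=3: c = 16+4 = 20
n=1,i=4: c = 20+5 = 25
n=2,i=0: c = 25+2 = 27
n=2,i=1: c = 27+3 = 30
n=2,i=2: c = 30+4 = 34
n=2,i=3: c = 34+5 = 39
n=2,i=4: c = 39+6 = 45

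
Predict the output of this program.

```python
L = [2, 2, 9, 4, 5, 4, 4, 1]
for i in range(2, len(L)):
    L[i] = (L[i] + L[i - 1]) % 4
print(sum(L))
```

i=2: L[2] = (9+2)%4 = 3 → [2, 2, 3, 4, 5, 4, 4, 1]
i=3: L[3] = (4+3)%4 = 3 → [2, 2, 3, 3, 5, 4, 4, 1]
i=4: L[4] = (5+3)%4 = 0 → [2, 2, 3, 3, 0, 4, 4, 1]
i=5: L[5] = (4+0)%4 = 0 → [2, 2, 3, 3, 0, 0, 4, 1]
i=6: L[6] = (4+0)%4 = 0 → [2, 2, 3, 3, 0, 0, 0, 1]
i=7: L[7] = (1+0)%4 = 1 → [2, 2, 3, 3, 0, 0, 0, 1]
sum = 11

11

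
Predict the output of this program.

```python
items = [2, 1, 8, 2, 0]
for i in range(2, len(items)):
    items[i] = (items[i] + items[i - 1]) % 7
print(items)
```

i=2: items[2] = (8+1)%7 = 2 → [2, 1, 2, 2, 0]
i=3: items[3] = (2+2)%7 = 4 → [2, 1, 2, 4, 0]
i=4: items[4] = (0+4)%7 = 4 → [2, 1, 2, 4, 4]

[2, 1, 2, 4, 4]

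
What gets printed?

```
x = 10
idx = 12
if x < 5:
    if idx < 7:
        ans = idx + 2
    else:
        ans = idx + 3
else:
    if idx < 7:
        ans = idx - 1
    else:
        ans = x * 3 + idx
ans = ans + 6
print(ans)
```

x=10, idx=12
x < 5 is False; idx < 7 is False
→ ans = x * 3 + idx = 42
ans = 42+6 = 48

48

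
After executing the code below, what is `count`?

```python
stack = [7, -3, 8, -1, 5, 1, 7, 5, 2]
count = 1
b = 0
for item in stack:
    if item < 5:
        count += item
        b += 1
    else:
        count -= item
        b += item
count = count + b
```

item=7: not <5, count = 1-7 = -6; b=7
item=-3: <5, count = (-6)+(-3) = -9; b=8
item=8: not <5, count = (-9)-8 = -17; b=16
item=-1: <5, count = (-17)+(-1) = -18; b=17
item=5: not <5, count = (-18)-5 = -23; b=22
item=1: <5, count = (-23)+1 = -22; b=23
item=7: not <5, count = (-22)-7 = -29; b=30
item=5: not <5, count = (-29)-5 = -34; b=35
item=2: <5, count = (-34)+2 = -32; b=36
count+b = (-32)+36 = 4

4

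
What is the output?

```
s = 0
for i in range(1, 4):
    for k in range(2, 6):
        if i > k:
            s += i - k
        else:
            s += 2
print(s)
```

23

i=1,k=2: not 1>2, s = 0+2 = 2
i=1,k=3: not 1>3, s = 2+2 = 4
i=1,k=4: not 1>4, s = 4+2 = 6
i=1,k=5: not 1>5, s = 6+2 = 8
i=2,k=2: not 2>2, s = 8+2 = 10
i=2,k=3: not 2>3, s = 10+2 = 12
i=2,k=4: not 2>4, s = 12+2 = 14
i=2,k=5: not 2>5, s = 14+2 = 16
i=3,k=2: 3>2, s = 16+1 = 17
i=3,k=3: not 3>3, s = 17+2 = 19
i=3,k=4: not 3>4, s = 19+2 = 21
i=3,k=5: not 3>5, s = 21+2 = 23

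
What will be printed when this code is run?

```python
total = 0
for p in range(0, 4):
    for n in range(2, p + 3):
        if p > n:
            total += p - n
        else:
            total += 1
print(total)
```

p=0,n=2: not 0>2, total = 0+1 = 1
p=1,n=2: not 1>2, total = 1+1 = 2
p=1,n=3: not 1>3, total = 2+1 = 3
p=2,n=2: not 2>2, total = 3+1 = 4
p=2,n=3: not 2>3, total = 4+1 = 5
p=2,n=4: not 2>4, total = 5+1 = 6
p=3,n=2: 3>2, total = 6+1 = 7
p=3,n=3: not 3>3, total = 7+1 = 8
p=3,n=4: not 3>4, total = 8+1 = 9
p=3,n=5: not 3>5, total = 9+1 = 10

10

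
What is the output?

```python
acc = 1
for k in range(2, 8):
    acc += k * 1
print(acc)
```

k=2: acc = 1+2*1 = 3
k=3: acc = 3+3*1 = 6
k=4: acc = 6+4*1 = 10
k=5: acc = 10+5*1 = 15
k=6: acc = 15+6*1 = 21
k=7: acc = 21+7*1 = 28

28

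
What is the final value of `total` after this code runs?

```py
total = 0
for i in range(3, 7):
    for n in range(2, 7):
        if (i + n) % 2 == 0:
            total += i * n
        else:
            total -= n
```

i=3,n=2: odd sum, total = 0-2 = -2
i=3,n=3: even sum, total = (-2)+9 = 7
i=3,n=4: odd sum, total = 7-4 = 3
i=3,n=5: even sum, total = 3+15 = 18
i=3,n=6: odd sum, total = 18-6 = 12
i=4,n=2: even sum, total = 12+8 = 20
i=4,n=3: odd sum, total = 20-3 = 17
i=4,n=4: even sum, total = 17+16 = 33
i=4,n=5: odd sum, total = 33-5 = 28
i=4,n=6: even sum, total = 28+24 = 52
i=5,n=2: odd sum, total = 52-2 = 50
i=5,n=3: even sum, total = 50+15 = 65
i=5,n=4: odd sum, total = 65-4 = 61
i=5,n=5: even sum, total = 61+25 = 86
i=5,n=6: odd sum, total = 86-6 = 80
i=6,n=2: even sum, total = 80+12 = 92
i=6,n=3: odd sum, total = 92-3 = 89
i=6,n=4: even sum, total = 89+24 = 113
i=6,n=5: odd sum, total = 113-5 = 108
i=6,n=6: even sum, total = 108+36 = 144

144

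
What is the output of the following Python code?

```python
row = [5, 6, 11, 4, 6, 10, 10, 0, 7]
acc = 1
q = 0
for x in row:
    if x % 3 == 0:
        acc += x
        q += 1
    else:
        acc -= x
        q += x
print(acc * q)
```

-1700

x=5: not %3==0, acc = 1-5 = -4; q=5
x=6: %3==0, acc = (-4)+6 = 2; q=6
x=11: not %3==0, acc = 2-11 = -9; q=17
x=4: not %3==0, acc = (-9)-4 = -13; q=21
x=6: %3==0, acc = (-13)+6 = -7; q=22
x=10: not %3==0, acc = (-7)-10 = -17; q=32
x=10: not %3==0, acc = (-17)-10 = -27; q=42
x=0: %3==0, acc = (-27)+0 = -27; q=43
x=7: not %3==0, acc = (-27)-7 = -34; q=50
acc*q = (-34)*50 = -1700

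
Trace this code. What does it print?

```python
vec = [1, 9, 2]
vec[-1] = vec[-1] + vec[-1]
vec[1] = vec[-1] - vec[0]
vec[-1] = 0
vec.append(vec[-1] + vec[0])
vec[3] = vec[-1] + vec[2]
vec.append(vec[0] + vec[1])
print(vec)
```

vec[-1] = vec[-1]+vec[-1] = 2+2 = 4 → [1, 9, 4]
vec[1] = vec[-1]-vec[0] = 4-1 = 3 → [1, 3, 4]
vec[-1] = 0 → [1, 3, 0]
append vec[-1]+vec[0] = 0+1 = 1 → [1, 3, 0, 1]
vec[3] = vec[-1]+vec[2] = 1+0 = 1 → [1, 3, 0, 1]
append vec[0]+vec[1] = 1+3 = 4 → [1, 3, 0, 1, 4]

[1, 3, 0, 1, 4]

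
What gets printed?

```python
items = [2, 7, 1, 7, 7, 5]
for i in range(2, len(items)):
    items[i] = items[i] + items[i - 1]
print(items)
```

[2, 7, 8, 15, 22, 27]

i=2: items[2] = 1+7 = 8 → [2, 7, 8, 7, 7, 5]
i=3: items[3] = 7+8 = 15 → [2, 7, 8, 15, 7, 5]
i=4: items[4] = 7+15 = 22 → [2, 7, 8, 15, 22, 5]
i=5: items[5] = 5+22 = 27 → [2, 7, 8, 15, 22, 27]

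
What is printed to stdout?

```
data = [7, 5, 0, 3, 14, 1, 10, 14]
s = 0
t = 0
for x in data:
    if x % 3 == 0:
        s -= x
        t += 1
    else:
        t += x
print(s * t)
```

-159

x=7: not %3==0; t=7
x=5: not %3==0; t=12
x=0: %3==0, s = 0-0 = 0; t=13
x=3: %3==0, s = 0-3 = -3; t=14
x=14: not %3==0; t=28
x=1: not %3==0; t=29
x=10: not %3==0; t=39
x=14: not %3==0; t=53
s*t = (-3)*53 = -159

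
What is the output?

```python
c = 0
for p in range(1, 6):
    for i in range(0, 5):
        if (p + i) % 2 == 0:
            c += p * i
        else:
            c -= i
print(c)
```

46

p=1,i=0: odd sum, c = 0-0 = 0
p=1,i=1: even sum, c = 0+1 = 1
p=1,i=2: odd sum, c = 1-2 = -1
p=1,i=3: even sum, c = (-1)+3 = 2
p=1,i=4: odd sum, c = 2-4 = -2
p=2,i=0: even sum, c = (-2)+0 = -2
p=2,i=1: odd sum, c = (-2)-1 = -3
p=2,i=2: even sum, c = (-3)+4 = 1
p=2,i=3: odd sum, c = 1-3 = -2
p=2,i=4: even sum, c = (-2)+8 = 6
p=3,i=0: odd sum, c = 6-0 = 6
p=3,i=1: even sum, c = 6+3 = 9
p=3,i=2: odd sum, c = 9-2 = 7
p=3,i=3: even sum, c = 7+9 = 16
p=3,i=4: odd sum, c = 16-4 = 12
p=4,i=0: even sum, c = 12+0 = 12
p=4,i=1: odd sum, c = 12-1 = 11
p=4,i=2: even sum, c = 11+8 = 19
p=4,i=3: odd sum, c = 19-3 = 16
p=4,i=4: even sum, c = 16+16 = 32
p=5,i=0: odd sum, c = 32-0 = 32
p=5,i=1: even sum, c = 32+5 = 37
p=5,i=2: odd sum, c = 37-2 = 35
p=5,i=3: even sum, c = 35+15 = 50
p=5,i=4: odd sum, c = 50-4 = 46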